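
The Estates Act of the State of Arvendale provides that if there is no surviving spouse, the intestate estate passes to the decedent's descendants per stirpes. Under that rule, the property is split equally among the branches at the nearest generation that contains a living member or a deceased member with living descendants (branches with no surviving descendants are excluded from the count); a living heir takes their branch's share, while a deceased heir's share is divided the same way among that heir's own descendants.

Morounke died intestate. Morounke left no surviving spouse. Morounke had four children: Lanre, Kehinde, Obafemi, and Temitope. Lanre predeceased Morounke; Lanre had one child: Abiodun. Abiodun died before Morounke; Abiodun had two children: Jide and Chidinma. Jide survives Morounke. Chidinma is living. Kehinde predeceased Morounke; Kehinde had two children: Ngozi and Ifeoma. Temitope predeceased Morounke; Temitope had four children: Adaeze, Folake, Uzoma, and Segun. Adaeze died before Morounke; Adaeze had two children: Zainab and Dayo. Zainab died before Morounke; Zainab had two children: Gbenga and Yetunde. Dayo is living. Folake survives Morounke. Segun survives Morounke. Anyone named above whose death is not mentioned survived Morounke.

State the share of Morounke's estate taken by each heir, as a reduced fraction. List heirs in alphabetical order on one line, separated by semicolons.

There is no surviving spouse, so the entire estate passes to Morounke's descendants per stirpes.
The estate is divided into 4 equal shares of 1/4 among Lanre, Kehinde, Obafemi, Temitope.
Lanre predeceased; the 1/4 allotted to Lanre's branch passes to Lanre's issue by representation.
Abiodun's line is the sole branch at this level, so the full 1/4 passes to Abiodun's issue by representation.
The 1/4 is divided into 2 equal shares of 1/8 among Jide, Chidinma.
Jide is living and takes 1/8.
Chidinma is living and takes 1/8.
Kehinde predeceased; the 1/4 allotted to Kehinde's branch passes to Kehinde's issue by representation.
The 1/4 is divided into 2 equal shares of 1/8 among Ngozi, Ifeoma.
Ngozi is living and takes 1/8.
Ifeoma is living and takes 1/8.
Obafemi is living and takes 1/4.
Temitope predeceased; the 1/4 allotted to Temitope's branch passes to Temitope's issue by representation.
The 1/4 is divided into 4 equal shares of 1/16 among Adaeze, Folake, Uzoma, Segun.
Adaeze predeceased; the 1/16 allotted to Adaeze's branch passes to Adaeze's issue by representation.
The 1/16 is divided into 2 equal shares of 1/32 among Zainab, Dayo.
Zainab predeceased; the 1/32 allotted to Zainab's branch passes to Zainab's issue by representation.
The 1/32 is divided into 2 equal shares of 1/64 among Gbenga, Yetunde.
Gbenga is living and takes 1/64.
Yetunde is living and takes 1/64.
Dayo is living and takes 1/32.
Folake is living and takes 1/16.
Uzoma is living and takes 1/16.
Segun is living and takes 1/16.

Chidinma 1/8; Dayo 1/32; Folake 1/16; Gbenga 1/64; Ifeoma 1/8; Jide 1/8; Ngozi 1/8; Obafemi 1/4; Segun 1/16; Uzoma 1/16; Yetunde 1/64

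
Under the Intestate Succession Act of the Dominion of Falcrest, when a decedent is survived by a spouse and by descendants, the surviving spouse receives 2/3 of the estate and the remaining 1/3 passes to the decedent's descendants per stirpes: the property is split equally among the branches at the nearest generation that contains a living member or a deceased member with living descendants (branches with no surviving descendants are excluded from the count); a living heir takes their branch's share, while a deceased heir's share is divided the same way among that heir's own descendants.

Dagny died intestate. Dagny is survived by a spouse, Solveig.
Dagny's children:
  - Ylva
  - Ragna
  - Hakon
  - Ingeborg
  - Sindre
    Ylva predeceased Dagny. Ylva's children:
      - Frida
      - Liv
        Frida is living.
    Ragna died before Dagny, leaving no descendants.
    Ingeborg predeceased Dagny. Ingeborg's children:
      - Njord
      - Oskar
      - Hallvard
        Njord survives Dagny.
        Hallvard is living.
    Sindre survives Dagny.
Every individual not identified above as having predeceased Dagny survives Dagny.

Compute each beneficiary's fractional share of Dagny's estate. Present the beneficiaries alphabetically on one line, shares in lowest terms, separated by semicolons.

Solveig, as surviving spouse, takes 2/3.
The remaining 1/3 passes to Dagny's descendants per stirpes.
Ragna left no surviving issue, so that branch lapses and is disregarded.
The 1/3 is divided into 4 equal shares of 1/12 among Ylva, Hakon, Ingeborg, Sindre.
Ylva predeceased; the 1/12 allotted to Ylva's branch passes to Ylva's issue by representation.
The 1/12 is divided into 2 equal shares of 1/24 among Frida, Liv.
Frida is living and takes 1/24.
Liv is living and takes 1/24.
Hakon is living and takes 1/12.
Ingeborg predeceased; the 1/12 allotted to Ingeborg's branch passes to Ingeborg's issue by representation.
The 1/12 is divided into 3 equal shares of 1/36 among Njord, Oskar, Hallvard.
Njord is living and takes 1/36.
Oskar is living and takes 1/36.
Hallvard is living and takes 1/36.
Sindre is living and takes 1/12.

Frida 1/24; Hakon 1/12; Hallvard 1/36; Liv 1/24; Njord 1/36; Oskar 1/36; Sindre 1/12; Solveig 2/3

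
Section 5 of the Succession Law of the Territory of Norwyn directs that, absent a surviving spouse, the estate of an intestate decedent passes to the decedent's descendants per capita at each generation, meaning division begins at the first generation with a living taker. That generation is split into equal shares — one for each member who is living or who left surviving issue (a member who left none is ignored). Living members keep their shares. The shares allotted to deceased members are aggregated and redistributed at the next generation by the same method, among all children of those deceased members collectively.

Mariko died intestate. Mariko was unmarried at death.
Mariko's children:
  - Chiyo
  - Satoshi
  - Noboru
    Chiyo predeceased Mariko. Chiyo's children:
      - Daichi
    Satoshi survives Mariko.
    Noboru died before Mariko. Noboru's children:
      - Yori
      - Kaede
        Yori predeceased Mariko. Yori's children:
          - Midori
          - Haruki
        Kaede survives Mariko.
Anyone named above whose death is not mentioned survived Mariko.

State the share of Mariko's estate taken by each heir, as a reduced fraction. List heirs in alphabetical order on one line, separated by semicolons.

There is no surviving spouse, so the entire estate passes to Mariko's descendants per capita at each generation.
At generation 1 (Chiyo, Satoshi, Noboru) there are 3 shares of (1)/3 = 1/3 each.
Living: Satoshi — each takes 1/3.
Deceased: Chiyo and Noboru. Their combined 2/3 is pooled and carried to generation 2.
At generation 2 (Daichi, Yori, Kaede) there are 3 shares of (2/3)/3 = 2/9 each.
Living: Daichi and Kaede — each takes 2/9.
Deceased: Yori. That 2/9 share is carried to generation 3.
At generation 3 (Midori, Haruki) there are 2 shares of (2/9)/2 = 1/9 each.
Living: Midori and Haruki — each takes 1/9.

Daichi 2/9; Haruki 1/9; Kaede 2/9; Midori 1/9; Satoshi 1/3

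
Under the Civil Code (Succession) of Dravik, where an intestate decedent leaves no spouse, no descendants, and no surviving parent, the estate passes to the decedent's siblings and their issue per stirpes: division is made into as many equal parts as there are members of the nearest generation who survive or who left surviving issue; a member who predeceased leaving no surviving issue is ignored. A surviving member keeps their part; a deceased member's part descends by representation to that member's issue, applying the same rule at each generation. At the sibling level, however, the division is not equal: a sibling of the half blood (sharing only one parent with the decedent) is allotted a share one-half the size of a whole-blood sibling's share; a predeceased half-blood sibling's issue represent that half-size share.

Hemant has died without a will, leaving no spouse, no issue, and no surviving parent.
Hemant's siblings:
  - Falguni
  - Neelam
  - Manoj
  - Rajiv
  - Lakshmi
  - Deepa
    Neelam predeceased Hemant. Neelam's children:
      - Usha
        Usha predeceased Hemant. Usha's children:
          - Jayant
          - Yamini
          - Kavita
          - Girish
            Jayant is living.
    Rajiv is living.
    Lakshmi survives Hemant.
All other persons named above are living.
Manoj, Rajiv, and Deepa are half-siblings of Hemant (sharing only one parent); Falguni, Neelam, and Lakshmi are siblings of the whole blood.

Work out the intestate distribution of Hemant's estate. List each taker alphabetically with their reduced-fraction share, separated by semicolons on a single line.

Deepa 1/9; Falguni 2/9; Girish 1/18; Jayant 1/18; Kavita 1/18; Lakshmi 2/9; Manoj 1/9; Rajiv 1/9; Yamini 1/18

No spouse, descendants, or parent survives, so the estate passes to Hemant's siblings per stirpes.
Half-blood siblings count for one-half the weight of whole-blood siblings at the initial division.
Dividing 1 in proportion to weights (total weight 9/2): Falguni (weight 1) → 2/9; Neelam (weight 1) → 2/9; Manoj (weight 1/2) → 1/9; Rajiv (weight 1/2) → 1/9; Lakshmi (weight 1) → 2/9; Deepa (weight 1/2) → 1/9.
Falguni is living and takes 2/9.
Neelam predeceased; the 2/9 allotted to Neelam's branch passes to Neelam's issue by representation.
Usha's line is the sole branch at this level, so the full 2/9 passes to Usha's issue by representation.
The 2/9 is divided into 4 equal shares of 1/18 among Jayant, Yamini, Kavita, Girish.
Jayant is living and takes 1/18.
Yamini is living and takes 1/18.
Kavita is living and takes 1/18.
Girish is living and takes 1/18.
Manoj is living and takes 1/9.
Rajiv is living and takes 1/9.
Lakshmi is living and takes 2/9.
Deepa is living and takes 1/9.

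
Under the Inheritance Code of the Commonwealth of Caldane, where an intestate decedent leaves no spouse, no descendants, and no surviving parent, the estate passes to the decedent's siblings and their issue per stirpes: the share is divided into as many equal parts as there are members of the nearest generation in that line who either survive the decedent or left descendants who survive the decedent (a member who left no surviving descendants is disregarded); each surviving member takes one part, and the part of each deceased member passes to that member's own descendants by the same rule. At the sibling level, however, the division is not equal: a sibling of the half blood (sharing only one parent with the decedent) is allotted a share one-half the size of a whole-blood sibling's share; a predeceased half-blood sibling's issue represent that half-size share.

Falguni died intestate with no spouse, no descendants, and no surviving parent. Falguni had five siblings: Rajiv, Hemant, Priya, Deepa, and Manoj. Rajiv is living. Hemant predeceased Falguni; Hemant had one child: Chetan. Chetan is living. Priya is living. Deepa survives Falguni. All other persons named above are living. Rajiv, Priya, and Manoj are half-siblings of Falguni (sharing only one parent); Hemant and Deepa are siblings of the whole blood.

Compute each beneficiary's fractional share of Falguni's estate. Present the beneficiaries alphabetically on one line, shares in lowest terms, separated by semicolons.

No spouse, descendants, or parent survives, so the estate passes to Falguni's siblings per stirpes.
Half-blood siblings count for one-half the weight of whole-blood siblings at the initial division.
Dividing 1 in proportion to weights (total weight 7/2): Rajiv (weight 1/2) → 1/7; Hemant (weight 1) → 2/7; Priya (weight 1/2) → 1/7; Deepa (weight 1) → 2/7; Manoj (weight 1/2) → 1/7.
Rajiv is living and takes 1/7.
Hemant predeceased; the 2/7 allotted to Hemant's branch passes to Hemant's issue by representation.
Chetan is the sole taker at this level and receives the full 2/7.
Priya is living and takes 1/7.
Deepa is living and takes 2/7.
Manoj is living and takes 1/7.

Chetan 2/7; Deepa 2/7; Manoj 1/7; Priya 1/7; Rajiv 1/7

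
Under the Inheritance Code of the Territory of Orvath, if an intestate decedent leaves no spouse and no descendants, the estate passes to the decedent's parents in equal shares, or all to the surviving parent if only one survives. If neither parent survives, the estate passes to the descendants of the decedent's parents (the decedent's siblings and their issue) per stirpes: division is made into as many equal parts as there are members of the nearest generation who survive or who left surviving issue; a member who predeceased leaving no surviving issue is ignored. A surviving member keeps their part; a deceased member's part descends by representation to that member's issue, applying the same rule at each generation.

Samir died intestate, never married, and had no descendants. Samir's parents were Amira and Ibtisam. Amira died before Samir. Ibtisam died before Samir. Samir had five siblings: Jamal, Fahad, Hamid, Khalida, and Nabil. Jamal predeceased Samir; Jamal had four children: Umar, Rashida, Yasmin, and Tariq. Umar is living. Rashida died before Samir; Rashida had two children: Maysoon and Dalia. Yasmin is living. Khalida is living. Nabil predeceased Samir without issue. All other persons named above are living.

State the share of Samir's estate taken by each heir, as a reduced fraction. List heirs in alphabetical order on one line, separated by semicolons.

Dalia 1/32; Fahad 1/4; Hamid 1/4; Khalida 1/4; Maysoon 1/32; Tariq 1/16; Umar 1/16; Yasmin 1/16

Neither parent survives and there are no descendants, so the estate passes to Samir's siblings and their issue per stirpes.
Nabil left no surviving issue, so that branch lapses and is disregarded.
The estate is divided into 4 equal shares of 1/4 among Jamal, Fahad, Hamid, Khalida.
Jamal predeceased; the 1/4 allotted to Jamal's branch passes to Jamal's issue by representation.
The 1/4 is divided into 4 equal shares of 1/16 among Umar, Rashida, Yasmin, Tariq.
Umar is living and takes 1/16.
Rashida predeceased; the 1/16 allotted to Rashida's branch passes to Rashida's issue by representation.
The 1/16 is divided into 2 equal shares of 1/32 among Maysoon, Dalia.
Maysoon is living and takes 1/32.
Dalia is living and takes 1/32.
Yasmin is living and takes 1/16.
Tariq is living and takes 1/16.
Fahad is living and takes 1/4.
Hamid is living and takes 1/4.
Khalida is living and takes 1/4.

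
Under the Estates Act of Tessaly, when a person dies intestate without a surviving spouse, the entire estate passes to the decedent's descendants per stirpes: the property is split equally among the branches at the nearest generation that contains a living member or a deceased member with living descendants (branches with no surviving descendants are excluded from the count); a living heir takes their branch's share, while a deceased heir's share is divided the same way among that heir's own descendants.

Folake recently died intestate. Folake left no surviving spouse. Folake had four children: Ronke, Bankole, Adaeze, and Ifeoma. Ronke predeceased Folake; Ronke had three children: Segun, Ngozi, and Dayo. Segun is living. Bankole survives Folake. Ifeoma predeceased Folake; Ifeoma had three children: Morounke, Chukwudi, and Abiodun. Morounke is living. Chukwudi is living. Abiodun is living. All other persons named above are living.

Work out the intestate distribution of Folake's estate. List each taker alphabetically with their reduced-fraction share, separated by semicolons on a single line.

Abiodun 1/12; Adaeze 1/4; Bankole 1/4; Chukwudi 1/12; Dayo 1/12; Morounke 1/12; Ngozi 1/12; Segun 1/12

There is no surviving spouse, so the entire estate passes to Folake's descendants per stirpes.
The estate is divided into 4 equal shares of 1/4 among Ronke, Bankole, Adaeze, Ifeoma.
Ronke predeceased; the 1/4 allotted to Ronke's branch passes to Ronke's issue by representation.
The 1/4 is divided into 3 equal shares of 1/12 among Segun, Ngozi, Dayo.
Segun is living and takes 1/12.
Ngozi is living and takes 1/12.
Dayo is living and takes 1/12.
Bankole is living and takes 1/4.
Adaeze is living and takes 1/4.
Ifeoma predeceased; the 1/4 allotted to Ifeoma's branch passes to Ifeoma's issue by representation.
The 1/4 is divided into 3 equal shares of 1/12 among Morounke, Chukwudi, Abiodun.
Morounke is living and takes 1/12.
Chukwudi is living and takes 1/12.
Abiodun is living and takes 1/12.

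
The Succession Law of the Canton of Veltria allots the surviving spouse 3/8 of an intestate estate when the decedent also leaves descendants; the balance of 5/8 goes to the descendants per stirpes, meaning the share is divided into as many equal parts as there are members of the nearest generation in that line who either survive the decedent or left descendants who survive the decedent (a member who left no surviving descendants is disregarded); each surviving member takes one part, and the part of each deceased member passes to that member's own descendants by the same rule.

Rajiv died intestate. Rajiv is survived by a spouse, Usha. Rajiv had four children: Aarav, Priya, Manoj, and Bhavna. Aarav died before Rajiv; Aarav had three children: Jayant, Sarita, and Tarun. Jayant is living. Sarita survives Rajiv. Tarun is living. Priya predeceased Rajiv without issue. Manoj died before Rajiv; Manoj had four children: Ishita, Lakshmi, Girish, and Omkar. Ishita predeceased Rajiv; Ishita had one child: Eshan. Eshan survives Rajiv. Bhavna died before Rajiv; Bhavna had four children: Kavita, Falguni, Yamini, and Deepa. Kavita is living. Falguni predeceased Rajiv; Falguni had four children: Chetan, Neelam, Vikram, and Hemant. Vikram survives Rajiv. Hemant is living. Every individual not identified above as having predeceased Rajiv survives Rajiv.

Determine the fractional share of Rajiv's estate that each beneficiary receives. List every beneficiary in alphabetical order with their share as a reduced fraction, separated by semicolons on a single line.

Usha, as surviving spouse, takes 3/8.
The remaining 5/8 passes to Rajiv's descendants per stirpes.
Priya left no surviving issue, so that branch lapses and is disregarded.
The 5/8 is divided into 3 equal shares of 5/24 among Aarav, Manoj, Bhavna.
Aarav predeceased; the 5/24 allotted to Aarav's branch passes to Aarav's issue by representation.
The 5/24 is divided into 3 equal shares of 5/72 among Jayant, Sarita, Tarun.
Jayant is living and takes 5/72.
Sarita is living and takes 5/72.
Tarun is living and takes 5/72.
Manoj predeceased; the 5/24 allotted to Manoj's branch passes to Manoj's issue by representation.
The 5/24 is divided into 4 equal shares of 5/96 among Ishita, Lakshmi, Girish, Omkar.
Ishita predeceased; the 5/96 allotted to Ishita's branch passes to Ishita's issue by representation.
Eshan is the sole taker at this level and receives the full 5/96.
Lakshmi is living and takes 5/96.
Girish is living and takes 5/96.
Omkar is living and takes 5/96.
Bhavna predeceased; the 5/24 allotted to Bhavna's branch passes to Bhavna's issue by representation.
The 5/24 is divided into 4 equal shares of 5/96 among Kavita, Falguni, Yamini, Deepa.
Kavita is living and takes 5/96.
Falguni predeceased; the 5/96 allotted to Falguni's branch passes to Falguni's issue by representation.
The 5/96 is divided into 4 equal shares of 5/384 among Chetan, Neelam, Vikram, Hemant.
Chetan is living and takes 5/384.
Neelam is living and takes 5/384.
Vikram is living and takes 5/384.
Hemant is living and takes 5/384.
Yamini is living and takes 5/96.
Deepa is living and takes 5/96.

Chetan 5/384; Deepa 5/96; Eshan 5/96; Girish 5/96; Hemant 5/384; Jayant 5/72; Kavita 5/96; Lakshmi 5/96; Neelam 5/384; Omkar 5/96; Sarita 5/72; Tarun 5/72; Usha 3/8; Vikram 5/384; Yamini 5/96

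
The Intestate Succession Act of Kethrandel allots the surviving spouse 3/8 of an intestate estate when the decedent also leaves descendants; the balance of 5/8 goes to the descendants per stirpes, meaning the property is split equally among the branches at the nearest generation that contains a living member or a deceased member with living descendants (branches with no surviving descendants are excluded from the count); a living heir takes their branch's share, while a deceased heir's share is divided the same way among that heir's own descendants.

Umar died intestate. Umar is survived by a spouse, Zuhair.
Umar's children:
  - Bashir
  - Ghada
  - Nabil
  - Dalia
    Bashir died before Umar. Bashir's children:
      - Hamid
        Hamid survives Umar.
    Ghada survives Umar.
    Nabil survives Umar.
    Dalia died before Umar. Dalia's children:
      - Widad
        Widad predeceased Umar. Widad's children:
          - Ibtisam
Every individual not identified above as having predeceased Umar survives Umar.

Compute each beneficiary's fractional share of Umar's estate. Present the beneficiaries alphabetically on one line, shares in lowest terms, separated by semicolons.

Zuhair, as surviving spouse, takes 3/8.
The remaining 5/8 passes to Umar's descendants per stirpes.
The 5/8 is divided into 4 equal shares of 5/32 among Bashir, Ghada, Nabil, Dalia.
Bashir predeceased; the 5/32 allotted to Bashir's branch passes to Bashir's issue by representation.
Hamid is the sole taker at this level and receives the full 5/32.
Ghada is living and takes 5/32.
Nabil is living and takes 5/32.
Dalia predeceased; the 5/32 allotted to Dalia's branch passes to Dalia's issue by representation.
Widad's line is the sole branch at this level, so the full 5/32 passes to Widad's issue by representation.
Ibtisam is the sole taker at this level and receives the full 5/32.

Ghada 5/32; Hamid 5/32; Ibtisam 5/32; Nabil 5/32; Zuhair 3/8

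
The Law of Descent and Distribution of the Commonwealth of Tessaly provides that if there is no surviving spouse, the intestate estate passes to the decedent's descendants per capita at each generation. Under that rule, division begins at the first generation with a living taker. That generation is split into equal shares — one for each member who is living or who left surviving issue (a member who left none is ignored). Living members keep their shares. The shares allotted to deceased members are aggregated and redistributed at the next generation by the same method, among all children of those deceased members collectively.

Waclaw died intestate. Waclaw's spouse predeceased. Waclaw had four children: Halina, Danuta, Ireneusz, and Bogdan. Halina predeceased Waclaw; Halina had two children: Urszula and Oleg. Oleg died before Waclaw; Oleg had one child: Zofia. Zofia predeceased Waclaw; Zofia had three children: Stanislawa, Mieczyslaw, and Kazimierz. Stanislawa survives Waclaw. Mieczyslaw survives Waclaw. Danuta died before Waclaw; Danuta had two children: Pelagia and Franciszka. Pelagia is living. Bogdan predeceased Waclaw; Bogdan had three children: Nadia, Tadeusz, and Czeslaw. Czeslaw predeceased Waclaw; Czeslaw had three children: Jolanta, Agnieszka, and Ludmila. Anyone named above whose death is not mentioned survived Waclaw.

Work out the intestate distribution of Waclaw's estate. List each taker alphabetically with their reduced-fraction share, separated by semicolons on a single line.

Agnieszka 3/56; Franciszka 3/28; Ireneusz 1/4; Jolanta 3/56; Kazimierz 1/56; Ludmila 3/56; Mieczyslaw 1/56; Nadia 3/28; Pelagia 3/28; Stanislawa 1/56; Tadeusz 3/28; Urszula 3/28

There is no surviving spouse, so the entire estate passes to Waclaw's descendants per capita at each generation.
At generation 1 (Halina, Danuta, Ireneusz, Bogdan) there are 4 shares of (1)/4 = 1/4 each.
Living: Ireneusz — each takes 1/4.
Deceased: Halina, Danuta, and Bogdan. Their combined 3/4 is pooled and carried to generation 2.
At generation 2 (Urszula, Oleg, Pelagia, Franciszka, Nadia, Tadeusz, Czeslaw) there are 7 shares of (3/4)/7 = 3/28 each.
Living: Urszula, Pelagia, Franciszka, Nadia, and Tadeusz — each takes 3/28.
Deceased: Oleg and Czeslaw. Their combined 3/14 is pooled and carried to generation 3.
At generation 3 (Zofia, Jolanta, Agnieszka, Ludmila) there are 4 shares of (3/14)/4 = 3/56 each.
Living: Jolanta, Agnieszka, and Ludmila — each takes 3/56.
Deceased: Zofia. That 3/56 share is carried to generation 4.
At generation 4 (Stanislawa, Mieczyslaw, Kazimierz) there are 3 shares of (3/56)/3 = 1/56 each.
Living: Stanislawa, Mieczyslaw, and Kazimierz — each takes 1/56.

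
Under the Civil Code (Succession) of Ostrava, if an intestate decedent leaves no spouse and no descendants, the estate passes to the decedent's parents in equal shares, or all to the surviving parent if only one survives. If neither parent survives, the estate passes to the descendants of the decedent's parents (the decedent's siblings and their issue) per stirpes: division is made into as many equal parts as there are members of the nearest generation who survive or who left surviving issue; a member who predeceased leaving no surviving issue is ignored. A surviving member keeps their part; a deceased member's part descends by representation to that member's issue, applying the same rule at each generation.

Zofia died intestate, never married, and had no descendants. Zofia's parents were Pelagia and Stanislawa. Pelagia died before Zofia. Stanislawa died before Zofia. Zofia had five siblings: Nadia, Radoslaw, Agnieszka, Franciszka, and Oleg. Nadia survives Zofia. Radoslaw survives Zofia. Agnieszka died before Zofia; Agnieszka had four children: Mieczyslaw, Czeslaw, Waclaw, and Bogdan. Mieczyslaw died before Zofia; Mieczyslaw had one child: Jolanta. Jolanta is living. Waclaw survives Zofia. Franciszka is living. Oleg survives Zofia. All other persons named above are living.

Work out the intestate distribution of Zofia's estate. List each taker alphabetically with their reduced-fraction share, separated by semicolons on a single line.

Bogdan 1/20; Czeslaw 1/20; Franciszka 1/5; Jolanta 1/20; Nadia 1/5; Oleg 1/5; Radoslaw 1/5; Waclaw 1/20

Neither parent survives and there are no descendants, so the estate passes to Zofia's siblings and their issue per stirpes.
The estate is divided into 5 equal shares of 1/5 among Nadia, Radoslaw, Agnieszka, Franciszka, Oleg.
Nadia is living and takes 1/5.
Radoslaw is living and takes 1/5.
Agnieszka predeceased; the 1/5 allotted to Agnieszka's branch passes to Agnieszka's issue by representation.
The 1/5 is divided into 4 equal shares of 1/20 among Mieczyslaw, Czeslaw, Waclaw, Bogdan.
Mieczyslaw predeceased; the 1/20 allotted to Mieczyslaw's branch passes to Mieczyslaw's issue by representation.
Jolanta is the sole taker at this level and receives the full 1/20.
Czeslaw is living and takes 1/20.
Waclaw is living and takes 1/20.
Bogdan is living and takes 1/20.
Franciszka is living and takes 1/5.
Oleg is living and takes 1/5.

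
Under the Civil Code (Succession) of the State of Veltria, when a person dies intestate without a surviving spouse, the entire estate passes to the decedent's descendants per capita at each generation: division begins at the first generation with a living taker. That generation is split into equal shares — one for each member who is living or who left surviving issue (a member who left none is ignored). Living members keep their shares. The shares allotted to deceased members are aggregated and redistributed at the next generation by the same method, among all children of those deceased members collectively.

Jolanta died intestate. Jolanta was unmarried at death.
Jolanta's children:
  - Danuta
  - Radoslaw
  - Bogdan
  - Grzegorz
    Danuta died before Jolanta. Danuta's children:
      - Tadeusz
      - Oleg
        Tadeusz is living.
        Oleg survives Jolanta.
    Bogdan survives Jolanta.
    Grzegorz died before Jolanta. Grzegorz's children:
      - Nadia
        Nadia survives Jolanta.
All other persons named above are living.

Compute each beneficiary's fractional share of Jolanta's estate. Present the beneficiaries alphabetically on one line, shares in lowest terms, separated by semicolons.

Bogdan 1/4; Nadia 1/6; Oleg 1/6; Radoslaw 1/4; Tadeusz 1/6

There is no surviving spouse, so the entire estate passes to Jolanta's descendants per capita at each generation.
At generation 1 (Danuta, Radoslaw, Bogdan, Grzegorz) there are 4 shares of (1)/4 = 1/4 each.
Living: Radoslaw and Bogdan — each takes 1/4.
Deceased: Danuta and Grzegorz. Their combined 1/2 is pooled and carried to generation 2.
At generation 2 (Tadeusz, Oleg, Nadia) there are 3 shares of (1/2)/3 = 1/6 each.
Living: Tadeusz, Oleg, and Nadia — each takes 1/6.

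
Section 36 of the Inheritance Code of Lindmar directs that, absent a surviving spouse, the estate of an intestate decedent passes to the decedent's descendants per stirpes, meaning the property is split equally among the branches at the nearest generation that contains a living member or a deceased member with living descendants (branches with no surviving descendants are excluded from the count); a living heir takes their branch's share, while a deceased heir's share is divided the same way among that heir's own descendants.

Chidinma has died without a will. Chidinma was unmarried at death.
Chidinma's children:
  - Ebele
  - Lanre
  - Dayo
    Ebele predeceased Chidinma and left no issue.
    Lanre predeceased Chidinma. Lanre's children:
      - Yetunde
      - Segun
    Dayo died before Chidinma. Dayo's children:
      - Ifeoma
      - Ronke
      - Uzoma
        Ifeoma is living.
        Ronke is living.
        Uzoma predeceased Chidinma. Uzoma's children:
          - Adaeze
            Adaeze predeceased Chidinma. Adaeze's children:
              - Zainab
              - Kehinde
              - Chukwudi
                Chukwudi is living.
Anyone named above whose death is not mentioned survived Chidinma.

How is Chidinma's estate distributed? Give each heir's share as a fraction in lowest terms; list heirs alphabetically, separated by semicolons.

There is no surviving spouse, so the entire estate passes to Chidinma's descendants per stirpes.
Ebele left no surviving issue, so that branch lapses and is disregarded.
The estate is divided into 2 equal shares of 1/2 among Lanre, Dayo.
Lanre predeceased; the 1/2 allotted to Lanre's branch passes to Lanre's issue by representation.
The 1/2 is divided into 2 equal shares of 1/4 among Yetunde, Segun.
Yetunde is living and takes 1/4.
Segun is living and takes 1/4.
Dayo predeceased; the 1/2 allotted to Dayo's branch passes to Dayo's issue by representation.
The 1/2 is divided into 3 equal shares of 1/6 among Ifeoma, Ronke, Uzoma.
Ifeoma is living and takes 1/6.
Ronke is living and takes 1/6.
Uzoma predeceased; the 1/6 allotted to Uzoma's branch passes to Uzoma's issue by representation.
Adaeze's line is the sole branch at this level, so the full 1/6 passes to Adaeze's issue by representation.
The 1/6 is divided into 3 equal shares of 1/18 among Zainab, Kehinde, Chukwudi.
Zainab is living and takes 1/18.
Kehinde is living and takes 1/18.
Chukwudi is living and takes 1/18.

Chukwudi 1/18; Ifeoma 1/6; Kehinde 1/18; Ronke 1/6; Segun 1/4; Yetunde 1/4; Zainab 1/18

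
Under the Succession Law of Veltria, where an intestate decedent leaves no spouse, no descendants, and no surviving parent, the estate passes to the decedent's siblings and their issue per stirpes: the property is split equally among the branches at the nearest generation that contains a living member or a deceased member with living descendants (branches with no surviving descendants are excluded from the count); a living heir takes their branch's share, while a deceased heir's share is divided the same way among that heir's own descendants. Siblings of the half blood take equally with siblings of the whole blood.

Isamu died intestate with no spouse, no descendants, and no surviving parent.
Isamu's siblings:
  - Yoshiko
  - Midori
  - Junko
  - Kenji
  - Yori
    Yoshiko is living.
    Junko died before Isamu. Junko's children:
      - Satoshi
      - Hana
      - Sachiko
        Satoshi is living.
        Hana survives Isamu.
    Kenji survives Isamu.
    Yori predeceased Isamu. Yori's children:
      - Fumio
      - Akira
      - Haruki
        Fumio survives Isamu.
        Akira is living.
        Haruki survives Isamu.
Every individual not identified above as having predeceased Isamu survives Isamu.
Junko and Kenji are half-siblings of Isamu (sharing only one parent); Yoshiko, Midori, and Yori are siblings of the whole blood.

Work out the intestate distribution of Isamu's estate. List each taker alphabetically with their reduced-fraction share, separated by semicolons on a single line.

No spouse, descendants, or parent survives, so the estate passes to Isamu's siblings per stirpes.
Half-blood and whole-blood siblings take equally under the stated rule.
The estate is divided into 5 equal shares of 1/5 among Yoshiko, Midori, Junko, Kenji, Yori.
Yoshiko is living and takes 1/5.
Midori is living and takes 1/5.
Junko predeceased; the 1/5 allotted to Junko's branch passes to Junko's issue by representation.
The 1/5 is divided into 3 equal shares of 1/15 among Satoshi, Hana, Sachiko.
Satoshi is living and takes 1/15.
Hana is living and takes 1/15.
Sachiko is living and takes 1/15.
Kenji is living and takes 1/5.
Yori predeceased; the 1/5 allotted to Yori's branch passes to Yori's issue by representation.
The 1/5 is divided into 3 equal shares of 1/15 among Fumio, Akira, Haruki.
Fumio is living and takes 1/15.
Akira is living and takes 1/15.
Haruki is living and takes 1/15.

Akira 1/15; Fumio 1/15; Hana 1/15; Haruki 1/15; Kenji 1/5; Midori 1/5; Sachiko 1/15; Satoshi 1/15; Yoshiko 1/5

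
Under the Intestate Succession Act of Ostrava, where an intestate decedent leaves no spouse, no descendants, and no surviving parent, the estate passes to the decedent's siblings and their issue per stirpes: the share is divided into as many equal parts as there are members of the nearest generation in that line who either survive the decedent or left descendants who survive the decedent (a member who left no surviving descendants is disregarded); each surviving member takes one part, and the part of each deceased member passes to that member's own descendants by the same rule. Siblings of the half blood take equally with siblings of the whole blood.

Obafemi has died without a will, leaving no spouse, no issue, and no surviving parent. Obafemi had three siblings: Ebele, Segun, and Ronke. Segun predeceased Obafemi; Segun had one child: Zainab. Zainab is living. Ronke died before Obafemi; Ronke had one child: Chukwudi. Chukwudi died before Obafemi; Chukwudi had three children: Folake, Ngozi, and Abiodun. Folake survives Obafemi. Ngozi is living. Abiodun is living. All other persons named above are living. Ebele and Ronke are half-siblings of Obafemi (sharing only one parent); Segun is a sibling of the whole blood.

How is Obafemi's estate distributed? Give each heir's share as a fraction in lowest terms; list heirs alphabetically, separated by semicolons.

Abiodun 1/9; Ebele 1/3; Folake 1/9; Ngozi 1/9; Zainab 1/3

No spouse, descendants, or parent survives, so the estate passes to Obafemi's siblings per stirpes.
Half-blood and whole-blood siblings take equally under the stated rule.
The estate is divided into 3 equal shares of 1/3 among Ebele, Segun, Ronke.
Ebele is living and takes 1/3.
Segun predeceased; the 1/3 allotted to Segun's branch passes to Segun's issue by representation.
Zainab is the sole taker at this level and receives the full 1/3.
Ronke predeceased; the 1/3 allotted to Ronke's branch passes to Ronke's issue by representation.
Chukwudi's line is the sole branch at this level, so the full 1/3 passes to Chukwudi's issue by representation.
The 1/3 is divided into 3 equal shares of 1/9 among Folake, Ngozi, Abiodun.
Folake is living and takes 1/9.
Ngozi is living and takes 1/9.
Abiodun is living and takes 1/9.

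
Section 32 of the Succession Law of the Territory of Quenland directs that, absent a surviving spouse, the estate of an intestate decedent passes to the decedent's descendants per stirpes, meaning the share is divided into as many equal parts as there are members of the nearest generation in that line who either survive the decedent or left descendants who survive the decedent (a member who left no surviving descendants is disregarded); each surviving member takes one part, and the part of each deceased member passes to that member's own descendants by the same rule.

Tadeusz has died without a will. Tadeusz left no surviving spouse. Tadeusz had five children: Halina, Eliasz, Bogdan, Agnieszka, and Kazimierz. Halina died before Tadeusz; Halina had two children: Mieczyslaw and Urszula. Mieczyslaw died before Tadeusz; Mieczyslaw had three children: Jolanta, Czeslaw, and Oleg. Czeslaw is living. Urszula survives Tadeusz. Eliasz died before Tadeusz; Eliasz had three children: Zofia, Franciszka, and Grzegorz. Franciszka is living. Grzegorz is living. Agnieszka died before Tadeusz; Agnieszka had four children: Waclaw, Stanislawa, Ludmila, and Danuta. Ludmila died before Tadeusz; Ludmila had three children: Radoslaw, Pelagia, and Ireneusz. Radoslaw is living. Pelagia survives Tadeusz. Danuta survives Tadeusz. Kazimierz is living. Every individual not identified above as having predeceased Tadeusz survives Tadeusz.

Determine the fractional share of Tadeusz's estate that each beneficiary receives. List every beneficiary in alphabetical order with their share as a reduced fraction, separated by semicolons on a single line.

There is no surviving spouse, so the entire estate passes to Tadeusz's descendants per stirpes.
The estate is divided into 5 equal shares of 1/5 among Halina, Eliasz, Bogdan, Agnieszka, Kazimierz.
Halina predeceased; the 1/5 allotted to Halina's branch passes to Halina's issue by representation.
The 1/5 is divided into 2 equal shares of 1/10 among Mieczyslaw, Urszula.
Mieczyslaw predeceased; the 1/10 allotted to Mieczyslaw's branch passes to Mieczyslaw's issue by representation.
The 1/10 is divided into 3 equal shares of 1/30 among Jolanta, Czeslaw, Oleg.
Jolanta is living and takes 1/30.
Czeslaw is living and takes 1/30.
Oleg is living and takes 1/30.
Urszula is living and takes 1/10.
Eliasz predeceased; the 1/5 allotted to Eliasz's branch passes to Eliasz's issue by representation.
The 1/5 is divided into 3 equal shares of 1/15 among Zofia, Franciszka, Grzegorz.
Zofia is living and takes 1/15.
Franciszka is living and takes 1/15.
Grzegorz is living and takes 1/15.
Bogdan is living and takes 1/5.
Agnieszka predeceased; the 1/5 allotted to Agnieszka's branch passes to Agnieszka's issue by representation.
The 1/5 is divided into 4 equal shares of 1/20 among Waclaw, Stanislawa, Ludmila, Danuta.
Waclaw is living and takes 1/20.
Stanislawa is living and takes 1/20.
Ludmila predeceased; the 1/20 allotted to Ludmila's branch passes to Ludmila's issue by representation.
The 1/20 is divided into 3 equal shares of 1/60 among Radoslaw, Pelagia, Ireneusz.
Radoslaw is living and takes 1/60.
Pelagia is living and takes 1/60.
Ireneusz is living and takes 1/60.
Danuta is living and takes 1/20.
Kazimierz is living and takes 1/5.

Bogdan 1/5; Czeslaw 1/30; Danuta 1/20; Franciszka 1/15; Grzegorz 1/15; Ireneusz 1/60; Jolanta 1/30; Kazimierz 1/5; Oleg 1/30; Pelagia 1/60; Radoslaw 1/60; Stanislawa 1/20; Urszula 1/10; Waclaw 1/20; Zofia 1/15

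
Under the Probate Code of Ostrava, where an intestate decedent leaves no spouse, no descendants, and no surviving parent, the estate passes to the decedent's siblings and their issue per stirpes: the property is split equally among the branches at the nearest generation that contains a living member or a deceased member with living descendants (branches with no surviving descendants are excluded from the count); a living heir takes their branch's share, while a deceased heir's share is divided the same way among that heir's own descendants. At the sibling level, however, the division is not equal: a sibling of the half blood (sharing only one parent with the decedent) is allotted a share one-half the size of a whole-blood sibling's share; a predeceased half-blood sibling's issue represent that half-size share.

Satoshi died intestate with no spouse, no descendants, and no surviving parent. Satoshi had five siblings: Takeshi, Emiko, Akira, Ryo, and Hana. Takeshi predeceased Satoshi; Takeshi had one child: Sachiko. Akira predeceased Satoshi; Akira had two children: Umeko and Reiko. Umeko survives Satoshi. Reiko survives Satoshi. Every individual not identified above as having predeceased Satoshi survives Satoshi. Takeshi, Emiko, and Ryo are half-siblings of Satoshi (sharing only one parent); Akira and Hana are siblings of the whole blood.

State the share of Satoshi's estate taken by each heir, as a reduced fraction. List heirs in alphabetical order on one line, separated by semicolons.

No spouse, descendants, or parent survives, so the estate passes to Satoshi's siblings per stirpes.
Half-blood siblings count for one-half the weight of whole-blood siblings at the initial division.
Dividing 1 in proportion to weights (total weight 7/2): Takeshi (weight 1/2) → 1/7; Emiko (weight 1/2) → 1/7; Akira (weight 1) → 2/7; Ryo (weight 1/2) → 1/7; Hana (weight 1) → 2/7.
Takeshi predeceased; the 1/7 allotted to Takeshi's branch passes to Takeshi's issue by representation.
Sachiko is the sole taker at this level and receives the full 1/7.
Emiko is living and takes 1/7.
Akira predeceased; the 2/7 allotted to Akira's branch passes to Akira's issue by representation.
The 2/7 is divided into 2 equal shares of 1/7 among Umeko, Reiko.
Umeko is living and takes 1/7.
Reiko is living and takes 1/7.
Ryo is living and takes 1/7.
Hana is living and takes 2/7.

Emiko 1/7; Hana 2/7; Reiko 1/7; Ryo 1/7; Sachiko 1/7; Umeko 1/7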